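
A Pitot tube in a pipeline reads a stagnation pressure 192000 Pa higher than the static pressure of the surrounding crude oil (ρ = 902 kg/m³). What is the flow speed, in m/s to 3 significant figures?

Bernoulli between the free stream and the stagnation point: ½ρv² = P_stag − P_static.
v = √(2ΔP/ρ) = √(2·192000/902) = 20.6 m/s.

v = 20.6 m/s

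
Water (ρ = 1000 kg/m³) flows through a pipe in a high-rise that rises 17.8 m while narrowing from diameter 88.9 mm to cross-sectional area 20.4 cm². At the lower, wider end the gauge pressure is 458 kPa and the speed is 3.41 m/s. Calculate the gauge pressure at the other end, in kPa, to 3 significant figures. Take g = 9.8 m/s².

P₂ ≈ 236 kPa

The volume flow rate is constant, so v₂ = (A₁/A₂)v₁ = (62.1/20.4)·3.41 = 10.4 m/s.
Applying Bernoulli between the two ends and solving for P₂: P₂ = P₁ + ½ρ(v₁² − v₂²) − ρgΔh.
P₂ = 458000 + ½·1000·(3.41² − 10.4²) − 1000·9.8·(+17.8) = 458000 + (-48000) − (174000) = 236000 Pa.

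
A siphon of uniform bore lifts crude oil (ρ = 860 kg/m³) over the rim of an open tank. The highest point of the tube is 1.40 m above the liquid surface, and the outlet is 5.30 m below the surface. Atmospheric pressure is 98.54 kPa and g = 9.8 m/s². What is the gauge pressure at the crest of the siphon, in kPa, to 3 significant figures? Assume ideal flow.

Bernoulli surface→outlet gives ½v² = g·h_out, so v = √(2·9.8·5.30) = 10.2 m/s.
With constant cross-section the crest speed equals v; applying Bernoulli from the surface up to the crest, P_top = P_atm − ½ρv² − ρg·h_top.
P_top = 98540 − ½·860·10.2² − 860·9.8·1.40 = 42100 Pa. So P_gauge = P_top − P_atm = -56500 Pa.

P_gauge ≈ -56.5 kPa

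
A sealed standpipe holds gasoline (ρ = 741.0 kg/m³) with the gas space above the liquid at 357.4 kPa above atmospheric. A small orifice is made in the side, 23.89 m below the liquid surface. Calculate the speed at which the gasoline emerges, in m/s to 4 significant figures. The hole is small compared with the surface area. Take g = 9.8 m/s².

Take point 1 at the surface (v₁ ≈ 0) and point 2 at the hole (at atmospheric pressure). Bernoulli: P₁ + ρg h = P_atm + ½ρv₂².
With P₁ − P_atm = 357400 Pa, v₂ = √(2gh + 2ΔP/ρ) = √(2·9.8·23.89 + 2·357400/741.0) = 37.85 m/s.

37.85 m/s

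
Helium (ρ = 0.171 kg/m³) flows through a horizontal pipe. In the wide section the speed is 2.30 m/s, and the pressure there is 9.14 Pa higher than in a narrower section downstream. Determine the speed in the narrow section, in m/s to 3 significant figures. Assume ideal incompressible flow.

v₂ = 10.6 m/s

Along the level pipe P + ½ρv² is conserved, hence v₂² = v₁² + 2(P₁ − P₂)/ρ.
v₂ = √(2.30² + 2·9.14/0.171) = √(5.29 + 107) = 10.6 m/s.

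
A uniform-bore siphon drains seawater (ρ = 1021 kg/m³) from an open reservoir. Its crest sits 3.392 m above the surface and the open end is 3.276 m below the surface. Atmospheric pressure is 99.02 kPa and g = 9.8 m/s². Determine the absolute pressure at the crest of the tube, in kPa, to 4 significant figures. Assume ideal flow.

32.30 kPa

The outlet speed comes from Torricelli: v = √(2g·3.276) = 8.013 m/s.
The bore is uniform, so the speed at the crest is the same v. Bernoulli surface→crest: P_atm = P_top + ½ρv² + ρg·h_top.
P_top = 99020 − ½·1021·8.013² − 1021·9.8·3.392 = 32300 Pa.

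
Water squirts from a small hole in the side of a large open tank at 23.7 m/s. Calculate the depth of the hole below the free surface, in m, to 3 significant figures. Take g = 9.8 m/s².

28.7 m

Torricelli: v = √(2gh), so h = v²/(2g).
h = 23.7²/(2·9.8) = 562/19.60 = 28.7 m.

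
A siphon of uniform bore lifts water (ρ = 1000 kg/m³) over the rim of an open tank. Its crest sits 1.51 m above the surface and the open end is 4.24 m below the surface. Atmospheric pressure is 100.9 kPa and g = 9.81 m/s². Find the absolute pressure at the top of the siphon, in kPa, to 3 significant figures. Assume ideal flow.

P_top = 44.5 kPa

From the surface to the outlet (both open to atmosphere, surface at rest): v = √(2g·h_out) = √(2·9.81·4.24) = 9.12 m/s.
With constant cross-section the crest speed equals v; applying Bernoulli from the surface up to the crest, P_top = P_atm − ½ρv² − ρg·h_top.
P_top = 100900 − ½·1000·9.12² − 1000·9.81·1.51 = 44500 Pa.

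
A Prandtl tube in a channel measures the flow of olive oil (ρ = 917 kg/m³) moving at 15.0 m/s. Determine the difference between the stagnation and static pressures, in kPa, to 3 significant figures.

At the stagnation point the flow is brought to rest, so Bernoulli gives P_stag − P_static = ½ρv².
ΔP = ½·917·15.0² = 103000 Pa.

ΔP ≈ 103 kPa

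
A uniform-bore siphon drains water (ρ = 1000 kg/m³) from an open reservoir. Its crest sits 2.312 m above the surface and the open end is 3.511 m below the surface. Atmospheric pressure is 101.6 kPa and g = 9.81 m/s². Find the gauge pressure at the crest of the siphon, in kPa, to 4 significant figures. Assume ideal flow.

P_gauge = -57.12 kPa

From the surface to the outlet (both open to atmosphere, surface at rest): v = √(2g·h_out) = √(2·9.81·3.511) = 8.300 m/s.
Continuity keeps v the same throughout the tube; from surface to crest, P_atm + 0 = P_top + ½ρv² + ρg·h_top.
P_top = 101600 − ½·1000·8.300² − 1000·9.81·2.312 = 44480 Pa. So P_gauge = P_top − P_atm = -57120 Pa.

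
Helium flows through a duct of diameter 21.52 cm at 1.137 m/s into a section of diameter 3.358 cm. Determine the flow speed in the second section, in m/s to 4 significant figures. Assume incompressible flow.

46.70 m/s

By continuity, v₂ = v₁·A₁/A₂ = 1.137·(363.7/8.856) = 46.70 m/s.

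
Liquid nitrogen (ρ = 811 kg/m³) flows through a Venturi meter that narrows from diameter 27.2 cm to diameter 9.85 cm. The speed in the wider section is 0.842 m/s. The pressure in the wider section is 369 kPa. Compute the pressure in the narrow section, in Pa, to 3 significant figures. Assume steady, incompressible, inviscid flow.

P₂ = 353000 Pa

By continuity, v₂ = v₁·A₁/A₂ = 0.842·(581/76.2) = 6.42 m/s.
With no height change, Bernoulli's equation is P₁ + ½ρv₁² = P₂ + ½ρv₂².
P₂ = P₁ − ½ρ(v₂² − v₁²) = 369000 − ½·811·(6.42² − 0.842²) = 369000 − 16400 = 353000 Pa.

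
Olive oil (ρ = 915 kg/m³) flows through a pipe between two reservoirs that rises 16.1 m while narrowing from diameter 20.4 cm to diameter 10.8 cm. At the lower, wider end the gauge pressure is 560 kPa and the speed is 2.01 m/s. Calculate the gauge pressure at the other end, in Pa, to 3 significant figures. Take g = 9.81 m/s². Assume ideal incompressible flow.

Continuity gives A₁v₁ = A₂v₂, so v₂ = (327 cm²)/(91.6 cm²) × 2.01 m/s = 7.17 m/s.
Applying Bernoulli between the two ends and solving for P₂: P₂ = P₁ + ½ρ(v₁² − v₂²) − ρgΔh.
P₂ = 560000 + ½·915·(2.01² − 7.17²) − 915·9.81·(+16.1) = 560000 + (-21700) − (145000) = 394000 Pa.

P₂ = 394000 Pa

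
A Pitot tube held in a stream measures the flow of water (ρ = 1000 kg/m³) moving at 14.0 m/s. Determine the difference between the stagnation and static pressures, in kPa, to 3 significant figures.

98.0 kPa

The dynamic pressure equals the rise in static pressure at the stagnation point: ΔP = ½ρv².
ΔP = ½·1000·14.0² = 98000 Pa.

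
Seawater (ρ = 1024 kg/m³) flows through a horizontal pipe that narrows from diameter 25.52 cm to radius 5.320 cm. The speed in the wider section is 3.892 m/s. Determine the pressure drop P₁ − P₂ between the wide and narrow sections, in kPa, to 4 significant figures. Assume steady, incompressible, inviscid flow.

248.9 kPa

By continuity, v₂ = v₁·A₁/A₂ = 3.892·(511.5/88.91) = 22.39 m/s.
The pipe is horizontal, so Bernoulli reduces to P₁ + ½ρv₁² = P₂ + ½ρv₂².
P₁ − P₂ = ½·1024·(22.39² − 3.892²) = ½·1024·486.2 = 248900 Pa.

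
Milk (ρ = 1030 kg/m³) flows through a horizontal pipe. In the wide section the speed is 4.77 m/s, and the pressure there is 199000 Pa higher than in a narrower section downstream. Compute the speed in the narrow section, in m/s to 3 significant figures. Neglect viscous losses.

v₂ = 20.2 m/s

Along the level pipe P + ½ρv² is conserved, hence v₂² = v₁² + 2(P₁ − P₂)/ρ.
v₂ = √(4.77² + 2·199000/1030) = √(22.8 + 386) = 20.2 m/s.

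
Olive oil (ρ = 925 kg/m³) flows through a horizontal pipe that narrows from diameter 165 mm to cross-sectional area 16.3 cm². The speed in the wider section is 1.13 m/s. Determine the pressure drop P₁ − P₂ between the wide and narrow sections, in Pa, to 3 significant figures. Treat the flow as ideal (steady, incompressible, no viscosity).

The volume flow rate is constant, so v₂ = (A₁/A₂)v₁ = (214/16.3)·1.13 = 14.8 m/s.
Along the horizontal streamline, P + ½ρv² is constant.
P₁ − P₂ = ½·925·(14.8² − 1.13²) = ½·925·218 = 101000 Pa.

ΔP = 101000 Pa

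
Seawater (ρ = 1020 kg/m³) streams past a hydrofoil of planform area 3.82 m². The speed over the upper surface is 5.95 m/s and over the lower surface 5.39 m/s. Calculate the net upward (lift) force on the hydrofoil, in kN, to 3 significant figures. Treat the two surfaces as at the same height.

With equal heights on the two surfaces, Bernoulli gives P_lower − P_upper = ½ρ(v_upper² − v_lower²).
ΔP = ½·1020·(5.95² − 5.39²) = 3240 Pa.
Lift = ΔP · A = 3240 × 3.82 = 12400 N.

12.4 kN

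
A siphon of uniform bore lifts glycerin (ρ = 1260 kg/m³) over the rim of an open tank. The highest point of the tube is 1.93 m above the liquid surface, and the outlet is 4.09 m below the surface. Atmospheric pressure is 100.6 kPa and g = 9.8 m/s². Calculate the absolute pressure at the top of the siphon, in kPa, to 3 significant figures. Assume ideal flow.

26.3 kPa

From the surface to the outlet (both open to atmosphere, surface at rest): v = √(2g·h_out) = √(2·9.8·4.09) = 8.95 m/s.
Continuity keeps v the same throughout the tube; from surface to crest, P_atm + 0 = P_top + ½ρv² + ρg·h_top.
P_top = 100600 − ½·1260·8.95² − 1260·9.8·1.93 = 26300 Pa.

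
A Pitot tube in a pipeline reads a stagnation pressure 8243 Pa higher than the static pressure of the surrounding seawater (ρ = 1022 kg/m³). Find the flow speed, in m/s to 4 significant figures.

v = 4.016 m/s

The dynamic pressure equals the rise in static pressure at the stagnation point: ΔP = ½ρv².
v = √(2ΔP/ρ) = √(2·8243/1022) = 4.016 m/s.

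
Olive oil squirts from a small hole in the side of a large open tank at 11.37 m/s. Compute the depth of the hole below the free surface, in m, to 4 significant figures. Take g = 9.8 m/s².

Torricelli: v = √(2gh), so h = v²/(2g).
h = 11.37²/(2·9.8) = 129.3/19.60 = 6.596 m.

h ≈ 6.596 m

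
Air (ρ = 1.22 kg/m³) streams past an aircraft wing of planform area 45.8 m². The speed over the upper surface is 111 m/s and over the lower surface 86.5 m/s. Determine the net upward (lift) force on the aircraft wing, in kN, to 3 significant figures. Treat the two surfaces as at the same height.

The faster flow above has the lower pressure; Bernoulli (same height) gives ΔP = ½ρ(v_up² − v_low²).
ΔP = ½·1.22·(111² − 86.5²) = 2950 Pa.
Lift = ΔP · A = 2950 × 45.8 = 135000 N.

F = 135 kN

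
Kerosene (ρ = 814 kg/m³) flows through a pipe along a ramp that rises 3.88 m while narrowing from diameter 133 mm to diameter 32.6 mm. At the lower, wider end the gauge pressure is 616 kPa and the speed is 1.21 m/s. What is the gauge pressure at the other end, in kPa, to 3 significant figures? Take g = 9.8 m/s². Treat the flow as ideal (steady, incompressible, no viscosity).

421 kPa

The volume flow rate is constant, so v₂ = (A₁/A₂)v₁ = (139/8.35)·1.21 = 20.1 m/s.
Bernoulli: P₁ + ½ρv₁² + ρg h₁ = P₂ + ½ρv₂² + ρg h₂, so P₂ = P₁ + ½ρ(v₁² − v₂²) − ρg(h₂ − h₁).
P₂ = 616000 + ½·814·(1.21² − 20.1²) − 814·9.8·(+3.88) = 616000 + (-164000) − (31000) = 421000 Pa.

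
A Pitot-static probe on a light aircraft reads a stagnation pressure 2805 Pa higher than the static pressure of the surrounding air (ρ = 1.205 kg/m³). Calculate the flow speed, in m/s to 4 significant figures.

v = 68.23 m/s

Bernoulli between the free stream and the stagnation point: ½ρv² = P_stag − P_static.
v = √(2ΔP/ρ) = √(2·2805/1.205) = 68.23 m/s.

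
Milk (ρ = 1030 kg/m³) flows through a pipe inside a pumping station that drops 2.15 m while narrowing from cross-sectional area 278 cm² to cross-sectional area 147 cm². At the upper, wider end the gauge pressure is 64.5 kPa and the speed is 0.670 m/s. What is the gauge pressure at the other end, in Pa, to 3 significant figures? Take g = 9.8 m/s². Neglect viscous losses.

P₂ = 85600 Pa

The volume flow rate is constant, so v₂ = (A₁/A₂)v₁ = (278/147)·0.670 = 1.27 m/s.
Bernoulli: P₁ + ½ρv₁² + ρg h₁ = P₂ + ½ρv₂² + ρg h₂, so P₂ = P₁ + ½ρ(v₁² − v₂²) − ρg(h₂ − h₁).
P₂ = 64500 + ½·1030·(0.670² − 1.27²) − 1030·9.8·(−2.15) = 64500 + (-596) − (-21700) = 85600 Pa.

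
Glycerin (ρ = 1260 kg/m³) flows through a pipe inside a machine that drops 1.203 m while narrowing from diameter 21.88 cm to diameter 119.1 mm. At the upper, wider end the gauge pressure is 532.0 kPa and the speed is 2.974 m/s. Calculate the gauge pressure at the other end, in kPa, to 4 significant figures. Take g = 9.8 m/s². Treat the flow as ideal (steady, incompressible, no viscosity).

Continuity gives A₁v₁ = A₂v₂, so v₂ = (376.0 cm²)/(111.4 cm²) × 2.974 m/s = 10.04 m/s.
Energy conservation along the streamline gives P₂ = P₁ − ½ρ(v₂² − v₁²) − ρg(h₂ − h₁).
P₂ = 532000 + ½·1260·(2.974² − 10.04²) − 1260·9.8·(−1.203) = 532000 + (-57900) − (-14850) = 489000 Pa.

P₂ ≈ 489.0 kPa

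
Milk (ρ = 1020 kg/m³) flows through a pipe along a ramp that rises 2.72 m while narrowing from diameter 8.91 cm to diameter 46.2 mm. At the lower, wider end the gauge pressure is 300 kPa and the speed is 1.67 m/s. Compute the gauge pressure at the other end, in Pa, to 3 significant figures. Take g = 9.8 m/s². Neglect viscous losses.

P₂ ≈ 255000 Pa

Continuity gives A₁v₁ = A₂v₂, so v₂ = (62.4 cm²)/(16.8 cm²) × 1.67 m/s = 6.21 m/s.
Energy conservation along the streamline gives P₂ = P₁ − ½ρ(v₂² − v₁²) − ρg(h₂ − h₁).
P₂ = 300000 + ½·1020·(1.67² − 6.21²) − 1020·9.8·(+2.72) = 300000 + (-18300) − (27200) = 255000 Pa.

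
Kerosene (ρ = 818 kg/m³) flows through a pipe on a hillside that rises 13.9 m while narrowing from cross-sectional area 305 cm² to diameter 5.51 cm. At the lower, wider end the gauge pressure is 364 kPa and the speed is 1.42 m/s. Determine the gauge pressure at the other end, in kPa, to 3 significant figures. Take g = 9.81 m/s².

Mass conservation (A₁v₁ = A₂v₂) gives v₂ = 1.42 × 305/23.8 = 18.2 m/s.
Applying Bernoulli between the two ends and solving for P₂: P₂ = P₁ + ½ρ(v₁² − v₂²) − ρgΔh.
P₂ = 364000 + ½·818·(1.42² − 18.2²) − 818·9.81·(+13.9) = 364000 + (-134000) − (112000) = 118000 Pa.

P₂ ≈ 118 kPa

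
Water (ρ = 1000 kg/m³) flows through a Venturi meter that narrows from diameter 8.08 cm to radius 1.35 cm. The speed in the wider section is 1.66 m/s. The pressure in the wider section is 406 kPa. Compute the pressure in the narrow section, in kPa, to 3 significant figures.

P₂ ≈ 297 kPa

By continuity, v₂ = v₁·A₁/A₂ = 1.66·(51.3/5.73) = 14.9 m/s.
The pipe is horizontal, so Bernoulli reduces to P₁ + ½ρv₁² = P₂ + ½ρv₂².
P₂ = P₁ − ½ρ(v₂² − v₁²) = 406000 − ½·1000·(14.9² − 1.66²) = 406000 − 109000 = 297000 Pa.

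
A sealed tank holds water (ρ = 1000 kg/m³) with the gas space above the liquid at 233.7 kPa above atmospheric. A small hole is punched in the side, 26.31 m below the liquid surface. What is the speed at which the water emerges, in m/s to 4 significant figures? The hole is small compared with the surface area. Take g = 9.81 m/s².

31.36 m/s

Take point 1 at the surface (v₁ ≈ 0) and point 2 at the hole (at atmospheric pressure). Bernoulli: P₁ + ρg h = P_atm + ½ρv₂².
With P₁ − P_atm = 233700 Pa, v₂ = √(2gh + 2ΔP/ρ) = √(2·9.81·26.31 + 2·233700/1000) = 31.36 m/s.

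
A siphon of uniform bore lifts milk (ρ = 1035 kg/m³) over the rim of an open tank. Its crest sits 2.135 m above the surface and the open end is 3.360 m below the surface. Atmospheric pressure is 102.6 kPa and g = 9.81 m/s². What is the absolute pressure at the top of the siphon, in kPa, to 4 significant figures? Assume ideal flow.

P_top = 46.81 kPa

From the surface to the outlet (both open to atmosphere, surface at rest): v = √(2g·h_out) = √(2·9.81·3.360) = 8.119 m/s.
Continuity keeps v the same throughout the tube; from surface to crest, P_atm + 0 = P_top + ½ρv² + ρg·h_top.
P_top = 102600 − ½·1035·8.119² − 1035·9.81·2.135 = 46810 Pa.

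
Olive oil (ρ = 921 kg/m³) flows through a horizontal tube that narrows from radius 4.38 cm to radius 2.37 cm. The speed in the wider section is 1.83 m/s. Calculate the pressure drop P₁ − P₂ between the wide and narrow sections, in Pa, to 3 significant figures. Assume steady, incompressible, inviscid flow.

Mass conservation (A₁v₁ = A₂v₂) gives v₂ = 1.83 × 60.3/17.6 = 6.25 m/s.
With no height change, Bernoulli's equation is P₁ + ½ρv₁² = P₂ + ½ρv₂².
P₁ − P₂ = ½·921·(6.25² − 1.83²) = ½·921·35.7 = 16400 Pa.

ΔP ≈ 16400 Pa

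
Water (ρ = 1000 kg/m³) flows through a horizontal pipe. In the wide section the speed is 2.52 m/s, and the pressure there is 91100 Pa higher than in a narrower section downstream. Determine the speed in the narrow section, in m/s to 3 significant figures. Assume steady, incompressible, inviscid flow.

v₂ ≈ 13.7 m/s

Along the level pipe P + ½ρv² is conserved, hence v₂² = v₁² + 2(P₁ − P₂)/ρ.
v₂ = √(2.52² + 2·91100/1000) = √(6.35 + 182) = 13.7 m/s.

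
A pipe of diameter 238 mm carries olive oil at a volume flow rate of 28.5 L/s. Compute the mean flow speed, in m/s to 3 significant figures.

0.641 m/s

Q = 28.5 L/s = 0.0285 m³/s.
v = Q/A = 0.0285 / 0.0445 = 0.641 m/s.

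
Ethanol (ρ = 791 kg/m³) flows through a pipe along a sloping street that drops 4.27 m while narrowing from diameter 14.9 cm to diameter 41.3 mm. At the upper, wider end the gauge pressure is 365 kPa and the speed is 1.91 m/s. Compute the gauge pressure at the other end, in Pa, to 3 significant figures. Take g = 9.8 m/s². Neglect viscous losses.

P₂ ≈ 155000 Pa

The volume flow rate is constant, so v₂ = (A₁/A₂)v₁ = (174/13.4)·1.91 = 24.9 m/s.
Bernoulli: P₁ + ½ρv₁² + ρg h₁ = P₂ + ½ρv₂² + ρg h₂, so P₂ = P₁ + ½ρ(v₁² − v₂²) − ρg(h₂ − h₁).
P₂ = 365000 + ½·791·(1.91² − 24.9²) − 791·9.8·(−4.27) = 365000 + (-243000) − (-33100) = 155000 Pa.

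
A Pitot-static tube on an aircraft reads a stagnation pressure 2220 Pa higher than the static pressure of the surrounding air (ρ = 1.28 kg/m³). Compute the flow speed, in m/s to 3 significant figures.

The dynamic pressure equals the rise in static pressure at the stagnation point: ΔP = ½ρv².
v = √(2ΔP/ρ) = √(2·2220/1.28) = 58.9 m/s.

v ≈ 58.9 m/s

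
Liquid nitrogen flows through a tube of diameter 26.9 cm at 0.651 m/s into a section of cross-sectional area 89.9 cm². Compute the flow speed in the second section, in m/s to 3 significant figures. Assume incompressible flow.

v₂ = 4.12 m/s

Mass conservation (A₁v₁ = A₂v₂) gives v₂ = 0.651 × 568/89.9 = 4.12 m/s.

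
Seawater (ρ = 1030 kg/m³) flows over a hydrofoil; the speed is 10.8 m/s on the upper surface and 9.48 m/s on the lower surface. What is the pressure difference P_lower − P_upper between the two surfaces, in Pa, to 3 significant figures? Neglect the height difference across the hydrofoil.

With negligible Δh, P + ½ρv² is constant, so P_low − P_up = ½ρ(v_up² − v_low²).
ΔP = ½·1030·(10.8² − 9.48²) = 13800 Pa.

ΔP ≈ 13800 Pa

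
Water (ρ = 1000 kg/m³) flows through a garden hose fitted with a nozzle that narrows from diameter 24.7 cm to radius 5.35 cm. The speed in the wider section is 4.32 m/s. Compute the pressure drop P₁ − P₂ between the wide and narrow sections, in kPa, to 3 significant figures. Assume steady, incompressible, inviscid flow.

Mass conservation (A₁v₁ = A₂v₂) gives v₂ = 4.32 × 479/89.9 = 23.0 m/s.
With no height change, Bernoulli's equation is P₁ + ½ρv₁² = P₂ + ½ρv₂².
P₁ − P₂ = ½·1000·(23.0² − 4.32²) = ½·1000·511 = 256000 Pa.

256 kPa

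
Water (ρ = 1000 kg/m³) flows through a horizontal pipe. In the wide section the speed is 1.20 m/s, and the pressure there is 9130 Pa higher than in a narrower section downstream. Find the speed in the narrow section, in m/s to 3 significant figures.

v₂ ≈ 4.44 m/s

With h₁ = h₂, rearranging Bernoulli gives v₂ = √(v₁² + 2ΔP/ρ).
v₂ = √(1.20² + 2·9130/1000) = √(1.44 + 18.3) = 4.44 m/s.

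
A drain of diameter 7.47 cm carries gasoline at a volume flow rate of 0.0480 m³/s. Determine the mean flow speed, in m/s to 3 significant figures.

v ≈ 11.0 m/s

Q = 0.0480 m³/s = 0.0480 m³/s.
v = Q/A = 0.0480 / 0.00438 = 11.0 m/s.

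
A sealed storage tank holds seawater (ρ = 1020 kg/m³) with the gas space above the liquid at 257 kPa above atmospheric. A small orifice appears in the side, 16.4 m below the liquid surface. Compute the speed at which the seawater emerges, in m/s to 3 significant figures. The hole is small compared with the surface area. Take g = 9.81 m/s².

Take point 1 at the surface (v₁ ≈ 0) and point 2 at the hole (at atmospheric pressure). Bernoulli: P₁ + ρg h = P_atm + ½ρv₂².
With P₁ − P_atm = 257000 Pa, v₂ = √(2gh + 2ΔP/ρ) = √(2·9.81·16.4 + 2·257000/1020) = 28.7 m/s.

v ≈ 28.7 m/s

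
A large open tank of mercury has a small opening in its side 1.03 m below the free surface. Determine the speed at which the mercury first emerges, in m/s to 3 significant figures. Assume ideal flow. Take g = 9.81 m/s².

The surface is effectively still and both ends are open, so ½v² = gh and v = √(2·9.81·1.03) = 4.50 m/s.

v = 4.50 m/s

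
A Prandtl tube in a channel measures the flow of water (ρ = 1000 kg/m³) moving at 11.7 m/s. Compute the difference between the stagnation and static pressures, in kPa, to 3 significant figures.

The dynamic pressure equals the rise in static pressure at the stagnation point: ΔP = ½ρv².
ΔP = ½·1000·11.7² = 68400 Pa.

ΔP ≈ 68.4 kPa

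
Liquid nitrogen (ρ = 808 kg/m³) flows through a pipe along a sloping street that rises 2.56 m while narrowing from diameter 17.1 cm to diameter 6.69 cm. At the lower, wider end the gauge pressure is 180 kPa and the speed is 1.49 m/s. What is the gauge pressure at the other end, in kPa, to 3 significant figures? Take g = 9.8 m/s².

P₂ ≈ 122 kPa

Mass conservation (A₁v₁ = A₂v₂) gives v₂ = 1.49 × 230/35.2 = 9.73 m/s.
Applying Bernoulli between the two ends and solving for P₂: P₂ = P₁ + ½ρ(v₁² − v₂²) − ρgΔh.
P₂ = 180000 + ½·808·(1.49² − 9.73²) − 808·9.8·(+2.56) = 180000 + (-37400) − (20300) = 122000 Pa.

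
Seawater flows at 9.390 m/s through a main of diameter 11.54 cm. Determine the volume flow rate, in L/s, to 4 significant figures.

Q = A·v = 0.01046 m² × 9.390 m/s = 0.09821 m³/s.
Converting: 0.09821 m³/s × 1000 = 98.21 L/s.

Q ≈ 98.21 L/s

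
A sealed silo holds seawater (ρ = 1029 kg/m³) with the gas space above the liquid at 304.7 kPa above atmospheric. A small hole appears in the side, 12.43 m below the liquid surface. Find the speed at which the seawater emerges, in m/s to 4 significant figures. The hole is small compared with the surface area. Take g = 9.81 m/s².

Take point 1 at the surface (v₁ ≈ 0) and point 2 at the hole (at atmospheric pressure). Bernoulli: P₁ + ρg h = P_atm + ½ρv₂².
With P₁ − P_atm = 304700 Pa, v₂ = √(2gh + 2ΔP/ρ) = √(2·9.81·12.43 + 2·304700/1029) = 28.92 m/s.

28.92 m/s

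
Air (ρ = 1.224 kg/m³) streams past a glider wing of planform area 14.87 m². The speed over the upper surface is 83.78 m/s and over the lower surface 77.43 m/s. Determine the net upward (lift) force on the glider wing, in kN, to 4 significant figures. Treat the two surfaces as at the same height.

With equal heights on the two surfaces, Bernoulli gives P_lower − P_upper = ½ρ(v_upper² − v_lower²).
ΔP = ½·1.224·(83.78² − 77.43²) = 626.5 Pa.
Lift = ΔP · A = 626.5 × 14.87 = 9316 N.

9.316 kN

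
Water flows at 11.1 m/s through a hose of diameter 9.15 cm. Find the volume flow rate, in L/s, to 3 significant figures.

Q = A·v = 0.00658 m² × 11.1 m/s = 0.0730 m³/s.
Converting: 0.0730 m³/s × 1000 = 73.0 L/s.

73.0 L/s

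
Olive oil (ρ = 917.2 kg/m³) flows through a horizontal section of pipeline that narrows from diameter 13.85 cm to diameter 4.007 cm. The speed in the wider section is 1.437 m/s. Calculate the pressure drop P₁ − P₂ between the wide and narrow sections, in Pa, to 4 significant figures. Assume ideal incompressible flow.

Mass conservation (A₁v₁ = A₂v₂) gives v₂ = 1.437 × 150.7/12.61 = 17.17 m/s.
Bernoulli (h₁ = h₂): P₁ − P₂ = ½ρ(v₂² − v₁²).
P₁ − P₂ = ½·917.2·(17.17² − 1.437²) = ½·917.2·292.7 = 134200 Pa.

134200 Pa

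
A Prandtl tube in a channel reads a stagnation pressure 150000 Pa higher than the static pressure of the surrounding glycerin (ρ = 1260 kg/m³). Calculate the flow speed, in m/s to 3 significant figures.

v ≈ 15.4 m/s

At the stagnation point the flow is brought to rest, so Bernoulli gives P_stag − P_static = ½ρv².
v = √(2ΔP/ρ) = √(2·150000/1260) = 15.4 m/s.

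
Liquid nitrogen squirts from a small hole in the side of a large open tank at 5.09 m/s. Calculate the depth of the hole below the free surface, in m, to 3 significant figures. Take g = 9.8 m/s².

h ≈ 1.32 m

Torricelli: v = √(2gh), so h = v²/(2g).
h = 5.09²/(2·9.8) = 25.9/19.60 = 1.32 m.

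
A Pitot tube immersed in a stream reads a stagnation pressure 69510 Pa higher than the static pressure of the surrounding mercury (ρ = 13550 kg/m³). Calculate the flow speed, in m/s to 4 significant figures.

v ≈ 3.203 m/s

At the stagnation point the flow is brought to rest, so Bernoulli gives P_stag − P_static = ½ρv².
v = √(2ΔP/ρ) = √(2·69510/13550) = 3.203 m/s.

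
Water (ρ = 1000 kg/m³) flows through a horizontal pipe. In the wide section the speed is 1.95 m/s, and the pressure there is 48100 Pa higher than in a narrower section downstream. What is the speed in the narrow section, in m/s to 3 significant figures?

Horizontal Bernoulli: P₁ + ½ρv₁² = P₂ + ½ρv₂², so v₂² = v₁² + 2(P₁ − P₂)/ρ.
v₂ = √(1.95² + 2·48100/1000) = √(3.80 + 96.2) = 10.0 m/s.

v₂ ≈ 10.0 m/s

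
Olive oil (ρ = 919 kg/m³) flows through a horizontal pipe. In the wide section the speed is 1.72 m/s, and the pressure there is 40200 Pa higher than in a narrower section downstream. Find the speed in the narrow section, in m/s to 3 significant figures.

Along the level pipe P + ½ρv² is conserved, hence v₂² = v₁² + 2(P₁ − P₂)/ρ.
v₂ = √(1.72² + 2·40200/919) = √(2.96 + 87.5) = 9.51 m/s.

v₂ ≈ 9.51 m/s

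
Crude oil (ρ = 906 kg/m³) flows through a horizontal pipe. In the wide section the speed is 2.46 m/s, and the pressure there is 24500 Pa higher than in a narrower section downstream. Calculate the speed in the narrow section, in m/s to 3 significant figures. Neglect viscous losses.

v₂ = 7.75 m/s

With h₁ = h₂, rearranging Bernoulli gives v₂ = √(v₁² + 2ΔP/ρ).
v₂ = √(2.46² + 2·24500/906) = √(6.05 + 54.1) = 7.75 m/s.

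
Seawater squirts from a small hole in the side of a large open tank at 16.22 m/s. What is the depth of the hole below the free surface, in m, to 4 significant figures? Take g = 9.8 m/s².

Torricelli: v = √(2gh), so h = v²/(2g).
h = 16.22²/(2·9.8) = 263.1/19.60 = 13.42 m.

13.42 m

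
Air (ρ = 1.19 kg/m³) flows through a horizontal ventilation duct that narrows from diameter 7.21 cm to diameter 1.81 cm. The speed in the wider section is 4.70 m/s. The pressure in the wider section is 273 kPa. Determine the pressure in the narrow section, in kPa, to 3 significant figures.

The volume flow rate is constant, so v₂ = (A₁/A₂)v₁ = (40.8/2.57)·4.70 = 74.6 m/s.
With no height change, Bernoulli's equation is P₁ + ½ρv₁² = P₂ + ½ρv₂².
P₂ = P₁ − ½ρ(v₂² − v₁²) = 273000 − ½·1.19·(74.6² − 4.70²) = 273000 − 3300 = 270000 Pa.

270 kPa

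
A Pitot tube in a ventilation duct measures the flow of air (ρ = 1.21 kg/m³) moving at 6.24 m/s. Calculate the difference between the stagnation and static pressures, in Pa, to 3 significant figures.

ΔP ≈ 23.6 Pa

At the stagnation point the flow is brought to rest, so Bernoulli gives P_stag − P_static = ½ρv².
ΔP = ½·1.21·6.24² = 23.6 Pa.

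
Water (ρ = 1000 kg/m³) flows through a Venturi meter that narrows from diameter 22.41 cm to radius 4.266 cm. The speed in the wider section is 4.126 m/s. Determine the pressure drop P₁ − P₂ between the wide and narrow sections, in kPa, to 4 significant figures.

Mass conservation (A₁v₁ = A₂v₂) gives v₂ = 4.126 × 394.4/57.17 = 28.47 m/s.
Bernoulli (h₁ = h₂): P₁ − P₂ = ½ρ(v₂² − v₁²).
P₁ − P₂ = ½·1000·(28.47² − 4.126²) = ½·1000·793.2 = 396600 Pa.

ΔP = 396.6 kPa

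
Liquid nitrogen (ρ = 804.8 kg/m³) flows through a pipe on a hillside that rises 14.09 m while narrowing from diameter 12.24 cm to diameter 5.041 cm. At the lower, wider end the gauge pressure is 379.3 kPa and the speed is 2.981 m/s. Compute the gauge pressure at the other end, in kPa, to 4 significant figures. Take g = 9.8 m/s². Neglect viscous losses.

Mass conservation (A₁v₁ = A₂v₂) gives v₂ = 2.981 × 117.7/19.96 = 17.57 m/s.
Bernoulli: P₁ + ½ρv₁² + ρg h₁ = P₂ + ½ρv₂² + ρg h₂, so P₂ = P₁ + ½ρ(v₁² − v₂²) − ρg(h₂ − h₁).
P₂ = 379300 + ½·804.8·(2.981² − 17.57²) − 804.8·9.8·(+14.09) = 379300 + (-120700) − (111100) = 147500 Pa.

P₂ ≈ 147.5 kPa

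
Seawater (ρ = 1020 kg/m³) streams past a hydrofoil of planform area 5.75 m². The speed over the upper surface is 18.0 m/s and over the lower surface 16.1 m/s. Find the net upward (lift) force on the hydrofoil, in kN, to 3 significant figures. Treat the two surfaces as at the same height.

With equal heights on the two surfaces, Bernoulli gives P_lower − P_upper = ½ρ(v_upper² − v_lower²).
ΔP = ½·1020·(18.0² − 16.1²) = 33000 Pa.
Lift = ΔP · A = 33000 × 5.75 = 190000 N.

F ≈ 190 kN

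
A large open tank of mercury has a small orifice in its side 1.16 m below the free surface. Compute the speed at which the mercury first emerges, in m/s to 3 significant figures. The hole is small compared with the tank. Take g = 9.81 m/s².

4.77 m/s

Bernoulli from surface to hole (P equal, v_surface ≈ 0): v = √(2gh) = √(2×9.81×1.16) = 4.77 m/s.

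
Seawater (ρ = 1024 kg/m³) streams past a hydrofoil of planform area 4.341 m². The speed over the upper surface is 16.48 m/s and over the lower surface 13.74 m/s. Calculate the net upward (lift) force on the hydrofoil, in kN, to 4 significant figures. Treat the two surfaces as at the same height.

F ≈ 184.0 kN

The faster flow above has the lower pressure; Bernoulli (same height) gives ΔP = ½ρ(v_up² − v_low²).
ΔP = ½·1024·(16.48² − 13.74²) = 42400 Pa.
Lift = ΔP · A = 42400 × 4.341 = 184000 N.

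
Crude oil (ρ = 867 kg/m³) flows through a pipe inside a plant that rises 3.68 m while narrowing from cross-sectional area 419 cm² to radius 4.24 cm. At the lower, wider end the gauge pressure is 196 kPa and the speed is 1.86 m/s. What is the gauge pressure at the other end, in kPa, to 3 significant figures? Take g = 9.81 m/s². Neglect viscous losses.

By continuity, v₂ = v₁·A₁/A₂ = 1.86·(419/56.5) = 13.8 m/s.
Applying Bernoulli between the two ends and solving for P₂: P₂ = P₁ + ½ρ(v₁² − v₂²) − ρgΔh.
P₂ = 196000 + ½·867·(1.86² − 13.8²) − 867·9.81·(+3.68) = 196000 + (-81000) − (31300) = 83700 Pa.

P₂ ≈ 83.7 kPa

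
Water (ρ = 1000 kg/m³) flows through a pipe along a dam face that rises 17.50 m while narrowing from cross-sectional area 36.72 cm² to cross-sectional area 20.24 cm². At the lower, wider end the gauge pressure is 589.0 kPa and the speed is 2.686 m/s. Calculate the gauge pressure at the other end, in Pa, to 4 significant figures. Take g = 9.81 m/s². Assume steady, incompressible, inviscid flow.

Mass conservation (A₁v₁ = A₂v₂) gives v₂ = 2.686 × 36.72/20.24 = 4.873 m/s.
Bernoulli: P₁ + ½ρv₁² + ρg h₁ = P₂ + ½ρv₂² + ρg h₂, so P₂ = P₁ + ½ρ(v₁² − v₂²) − ρg(h₂ − h₁).
P₂ = 589000 + ½·1000·(2.686² − 4.873²) − 1000·9.81·(+17.50) = 589000 + (-8266) − (171700) = 409100 Pa.

P₂ ≈ 409100 Pa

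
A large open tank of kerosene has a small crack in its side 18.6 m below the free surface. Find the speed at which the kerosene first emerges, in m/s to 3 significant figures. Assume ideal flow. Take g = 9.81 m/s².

v = 19.1 m/s

Torricelli's result v = √(2gh) gives v = √(2·9.81·18.6) = 19.1 m/s.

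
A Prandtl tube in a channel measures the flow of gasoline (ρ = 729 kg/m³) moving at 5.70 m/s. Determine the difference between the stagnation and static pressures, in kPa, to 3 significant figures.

ΔP ≈ 11.8 kPa

Bernoulli between the free stream and the stagnation point: ½ρv² = P_stag − P_static.
ΔP = ½·729·5.70² = 11800 Pa.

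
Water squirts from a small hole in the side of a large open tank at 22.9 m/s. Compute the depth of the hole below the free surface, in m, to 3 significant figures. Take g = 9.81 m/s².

h = 26.7 m

For a small hole in a large open tank, ½v² = gh, giving h = v²/(2g).
h = 22.9²/(2·9.81) = 524/19.62 = 26.7 m.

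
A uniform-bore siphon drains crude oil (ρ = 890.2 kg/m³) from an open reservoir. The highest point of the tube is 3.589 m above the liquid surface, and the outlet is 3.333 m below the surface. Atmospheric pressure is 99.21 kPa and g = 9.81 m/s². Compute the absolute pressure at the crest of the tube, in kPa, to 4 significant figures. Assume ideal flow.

Bernoulli surface→outlet gives ½v² = g·h_out, so v = √(2·9.81·3.333) = 8.087 m/s.
Continuity keeps v the same throughout the tube; from surface to crest, P_atm + 0 = P_top + ½ρv² + ρg·h_top.
P_top = 99210 − ½·890.2·8.087² − 890.2·9.81·3.589 = 38760 Pa.

38.76 kPa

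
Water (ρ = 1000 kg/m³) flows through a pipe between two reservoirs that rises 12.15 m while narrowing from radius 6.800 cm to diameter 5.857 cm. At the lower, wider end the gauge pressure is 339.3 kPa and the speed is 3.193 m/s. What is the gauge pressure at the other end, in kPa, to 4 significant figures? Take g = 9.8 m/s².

77.14 kPa

Continuity gives A₁v₁ = A₂v₂, so v₂ = (145.3 cm²)/(26.94 cm²) × 3.193 m/s = 17.22 m/s.
Energy conservation along the streamline gives P₂ = P₁ − ½ρ(v₂² − v₁²) − ρg(h₂ − h₁).
P₂ = 339300 + ½·1000·(3.193² − 17.22²) − 1000·9.8·(+12.15) = 339300 + (-143100) − (119100) = 77140 Pa.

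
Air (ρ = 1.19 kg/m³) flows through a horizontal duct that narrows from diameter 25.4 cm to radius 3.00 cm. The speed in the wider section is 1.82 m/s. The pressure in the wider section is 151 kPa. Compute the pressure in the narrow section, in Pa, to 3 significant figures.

P₂ = 150000 Pa

Mass conservation (A₁v₁ = A₂v₂) gives v₂ = 1.82 × 507/28.3 = 32.6 m/s.
With no height change, Bernoulli's equation is P₁ + ½ρv₁² = P₂ + ½ρv₂².
P₂ = P₁ − ½ρ(v₂² − v₁²) = 151000 − ½·1.19·(32.6² − 1.82²) = 151000 − 631 = 150000 Pa.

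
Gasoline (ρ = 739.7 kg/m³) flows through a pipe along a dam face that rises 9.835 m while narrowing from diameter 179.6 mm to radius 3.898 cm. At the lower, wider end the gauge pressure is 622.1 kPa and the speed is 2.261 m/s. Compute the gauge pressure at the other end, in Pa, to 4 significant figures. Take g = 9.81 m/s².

P₂ = 499400 Pa

Mass conservation (A₁v₁ = A₂v₂) gives v₂ = 2.261 × 253.3/47.73 = 12.00 m/s.
Energy conservation along the streamline gives P₂ = P₁ − ½ρ(v₂² − v₁²) − ρg(h₂ − h₁).
P₂ = 622100 + ½·739.7·(2.261² − 12.00²) − 739.7·9.81·(+9.835) = 622100 + (-51360) − (71370) = 499400 Pa.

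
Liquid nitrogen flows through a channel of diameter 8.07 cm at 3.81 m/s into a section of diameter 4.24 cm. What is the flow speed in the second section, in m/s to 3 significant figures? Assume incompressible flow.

13.8 m/s

Continuity gives A₁v₁ = A₂v₂, so v₂ = (51.1 cm²)/(14.1 cm²) × 3.81 m/s = 13.8 m/s.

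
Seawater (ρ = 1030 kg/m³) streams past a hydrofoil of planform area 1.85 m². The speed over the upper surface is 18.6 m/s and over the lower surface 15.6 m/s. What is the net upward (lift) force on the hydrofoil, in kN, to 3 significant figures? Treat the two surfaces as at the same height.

F ≈ 97.8 kN

With equal heights on the two surfaces, Bernoulli gives P_lower − P_upper = ½ρ(v_upper² − v_lower²).
ΔP = ½·1030·(18.6² − 15.6²) = 52800 Pa.
Lift = ΔP · A = 52800 × 1.85 = 97800 N.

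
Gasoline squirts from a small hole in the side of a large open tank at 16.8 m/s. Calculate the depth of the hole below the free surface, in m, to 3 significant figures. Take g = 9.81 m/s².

h ≈ 14.4 m

Inverting v = √(2gh) gives h = v² / 2g.
h = 16.8²/(2·9.81) = 282/19.62 = 14.4 m.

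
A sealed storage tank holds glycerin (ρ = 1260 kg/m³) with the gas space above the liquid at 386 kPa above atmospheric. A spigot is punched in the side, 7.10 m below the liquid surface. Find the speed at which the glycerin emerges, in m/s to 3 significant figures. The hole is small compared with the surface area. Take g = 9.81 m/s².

v ≈ 27.4 m/s

Take point 1 at the surface (v₁ ≈ 0) and point 2 at the hole (at atmospheric pressure). Bernoulli: P₁ + ρg h = P_atm + ½ρv₂².
With P₁ − P_atm = 386000 Pa, v₂ = √(2gh + 2ΔP/ρ) = √(2·9.81·7.10 + 2·386000/1260) = 27.4 m/s.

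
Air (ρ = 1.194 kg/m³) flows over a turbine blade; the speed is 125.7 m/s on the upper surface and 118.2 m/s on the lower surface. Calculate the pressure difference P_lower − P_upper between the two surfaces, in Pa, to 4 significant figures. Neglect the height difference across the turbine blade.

ΔP = 1092 Pa

The pressure is lower where the speed is higher: ΔP = ½ρ(v_up² − v_low²).
ΔP = ½·1.194·(125.7² − 118.2²) = 1092 Pa.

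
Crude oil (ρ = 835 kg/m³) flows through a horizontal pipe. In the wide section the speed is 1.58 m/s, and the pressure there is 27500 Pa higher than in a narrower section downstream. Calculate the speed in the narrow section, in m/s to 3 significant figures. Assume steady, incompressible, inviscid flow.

Along the level pipe P + ½ρv² is conserved, hence v₂² = v₁² + 2(P₁ − P₂)/ρ.
v₂ = √(1.58² + 2·27500/835) = √(2.50 + 65.9) = 8.27 m/s.

v₂ = 8.27 m/s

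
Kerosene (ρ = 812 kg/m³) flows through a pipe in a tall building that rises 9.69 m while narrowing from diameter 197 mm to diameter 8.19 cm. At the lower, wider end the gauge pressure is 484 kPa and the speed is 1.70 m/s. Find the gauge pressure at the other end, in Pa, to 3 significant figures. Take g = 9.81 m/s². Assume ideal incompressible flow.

369000 Pa

By continuity, v₂ = v₁·A₁/A₂ = 1.70·(305/52.7) = 9.84 m/s.
Bernoulli: P₁ + ½ρv₁² + ρg h₁ = P₂ + ½ρv₂² + ρg h₂, so P₂ = P₁ + ½ρ(v₁² − v₂²) − ρg(h₂ − h₁).
P₂ = 484000 + ½·812·(1.70² − 9.84²) − 812·9.81·(+9.69) = 484000 + (-38100) − (77200) = 369000 Pa.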